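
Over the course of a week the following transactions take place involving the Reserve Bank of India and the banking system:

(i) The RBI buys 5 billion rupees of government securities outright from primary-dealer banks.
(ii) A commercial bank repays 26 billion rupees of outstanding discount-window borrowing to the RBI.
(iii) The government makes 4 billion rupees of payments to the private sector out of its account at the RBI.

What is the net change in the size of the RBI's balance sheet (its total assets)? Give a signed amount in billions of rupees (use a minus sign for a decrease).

-21 billion

RBI balance sheet:
  Assets:      Securities +5B, Loans to banks −26B
  Liabilities: Bank reserves −17B, Government deposits −4B
Change in total RBI assets = -21 billion.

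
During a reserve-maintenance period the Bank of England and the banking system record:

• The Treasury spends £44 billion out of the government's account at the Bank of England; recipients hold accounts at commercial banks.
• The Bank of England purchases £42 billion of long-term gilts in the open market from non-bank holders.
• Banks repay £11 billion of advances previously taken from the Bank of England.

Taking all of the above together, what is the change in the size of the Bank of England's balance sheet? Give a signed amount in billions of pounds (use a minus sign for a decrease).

+£31 billion

Government spending £44 billion: only the composition of liabilities changes → 0.
Asset purchase (from non-banks) £42 billion: a Bank of England asset is acquired → +£42B.
Discount-window repayment £11 billion: a Bank of England asset is shed → −£11B.
Net: 0 + 42 − 11 = +£31 billion.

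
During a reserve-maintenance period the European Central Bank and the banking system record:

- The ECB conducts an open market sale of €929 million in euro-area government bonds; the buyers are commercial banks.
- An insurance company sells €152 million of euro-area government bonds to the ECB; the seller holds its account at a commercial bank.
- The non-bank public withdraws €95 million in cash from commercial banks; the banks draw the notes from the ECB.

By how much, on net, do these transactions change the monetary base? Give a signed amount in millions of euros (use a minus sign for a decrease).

-€777 million

ECB balance sheet:
  Assets:      Securities −€777M
  Liabilities: Bank reserves −€872M, Currency in circulation +€95M
Commercial banking system:
  Assets:      Reserves at CB −€872M, Securities +€929M
  Liabilities: Checkable deposits +€57M
Monetary base = currency + reserves: +€95M + (−€872M) = -€777 million.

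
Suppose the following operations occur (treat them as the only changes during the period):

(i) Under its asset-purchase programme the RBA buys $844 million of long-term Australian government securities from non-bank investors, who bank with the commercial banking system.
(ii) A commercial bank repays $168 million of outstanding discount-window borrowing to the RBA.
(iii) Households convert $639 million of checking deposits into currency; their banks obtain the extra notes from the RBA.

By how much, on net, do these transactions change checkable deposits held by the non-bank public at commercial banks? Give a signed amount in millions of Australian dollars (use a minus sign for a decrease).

+$205 million

RBA balance sheet:
  Assets:      Securities +$844M, Loans to banks −$168M
  Liabilities: Bank reserves +$37M, Currency in circulation +$639M
Commercial banking system:
  Assets:      Reserves at CB +$37M
  Liabilities: Checkable deposits +$205M, Borrowings from CB −$168M
So the change in checkable deposits held by the non-bank public at commercial banks is +$205 million.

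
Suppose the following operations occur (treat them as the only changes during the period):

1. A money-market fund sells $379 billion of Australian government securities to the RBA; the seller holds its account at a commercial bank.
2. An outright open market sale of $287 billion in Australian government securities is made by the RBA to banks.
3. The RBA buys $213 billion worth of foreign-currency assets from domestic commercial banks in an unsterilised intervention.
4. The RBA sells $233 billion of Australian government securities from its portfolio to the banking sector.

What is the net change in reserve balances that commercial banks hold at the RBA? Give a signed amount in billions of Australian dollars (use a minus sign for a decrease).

+$72 billion

Asset purchase (from non-banks) $379 billion: the RBA pays by crediting reserve accounts → +$379B.
OMO sale (to banks) $287 billion: the buying banks pay out of their reserve balances → −$287B.
FX purchase $213 billion: the RBA pays by crediting reserve accounts → +$213B.
OMO sale (to banks) $233 billion: the buying banks pay out of their reserve balances → −$233B.
Net: 379 − 287 + 213 − 233 = +$72 billion.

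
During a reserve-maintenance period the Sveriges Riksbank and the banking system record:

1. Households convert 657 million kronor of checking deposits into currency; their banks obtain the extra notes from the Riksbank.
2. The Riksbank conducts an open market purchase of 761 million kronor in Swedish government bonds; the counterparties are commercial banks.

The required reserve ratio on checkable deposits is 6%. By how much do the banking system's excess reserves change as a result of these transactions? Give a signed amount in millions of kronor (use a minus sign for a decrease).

+143.42 million

Currency withdrawal 657 million kronor: reserves −657M, deposits −657M.
OMO purchase (from banks) 761 million kronor: reserves +761M, deposits 0.
Totals: Δreserves = +104M, Δdeposits = −657M.
Δrequired reserves = 6% × −657M = −39.42M.
Δexcess reserves = Δreserves − Δrequired = +104M − (−39.42M) = +143.42 million.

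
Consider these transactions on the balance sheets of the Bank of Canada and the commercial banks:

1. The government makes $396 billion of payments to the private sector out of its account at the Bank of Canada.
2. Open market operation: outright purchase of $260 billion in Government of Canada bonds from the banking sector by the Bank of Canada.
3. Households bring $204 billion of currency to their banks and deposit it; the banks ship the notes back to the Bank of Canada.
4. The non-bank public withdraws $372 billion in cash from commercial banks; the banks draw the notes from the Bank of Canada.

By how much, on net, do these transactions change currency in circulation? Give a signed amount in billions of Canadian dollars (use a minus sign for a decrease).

Bank of Canada balance sheet:
  Assets:      Securities +$260B
  Liabilities: Bank reserves +$488B, Currency in circulation +$168B, Government deposits −$396B
Commercial banking system:
  Assets:      Reserves at CB +$488B, Securities −$260B
  Liabilities: Checkable deposits +$228B
So the change in currency in circulation is +$168 billion.

+$168 billion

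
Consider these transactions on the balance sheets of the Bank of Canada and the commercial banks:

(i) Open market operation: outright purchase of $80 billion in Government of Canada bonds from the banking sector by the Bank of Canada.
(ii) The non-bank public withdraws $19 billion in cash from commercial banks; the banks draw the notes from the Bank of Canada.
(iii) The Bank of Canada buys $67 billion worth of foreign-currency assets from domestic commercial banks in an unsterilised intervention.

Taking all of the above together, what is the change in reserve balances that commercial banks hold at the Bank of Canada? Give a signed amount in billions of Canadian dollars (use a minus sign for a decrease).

Bank of Canada balance sheet:
  Assets:      Securities +$80B, Foreign assets +$67B
  Liabilities: Bank reserves +$128B, Currency in circulation +$19B
Commercial banking system:
  Assets:      Reserves at CB +$128B, Securities −$80B, Foreign assets −$67B
  Liabilities: Checkable deposits −$19B
So the change in reserve balances that commercial banks hold at the Bank of Canada is +$128 billion.

+$128 billion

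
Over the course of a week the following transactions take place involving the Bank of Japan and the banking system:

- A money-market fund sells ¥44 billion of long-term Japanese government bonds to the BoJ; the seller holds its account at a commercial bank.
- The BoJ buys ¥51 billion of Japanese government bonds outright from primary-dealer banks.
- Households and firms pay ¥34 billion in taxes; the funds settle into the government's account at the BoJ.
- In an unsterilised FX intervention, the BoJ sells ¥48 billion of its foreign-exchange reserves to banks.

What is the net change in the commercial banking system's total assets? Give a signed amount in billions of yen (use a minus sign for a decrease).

+¥10 billion

Asset purchase (from non-banks) ¥44 billion: bank balance sheets expand → +¥44B.
OMO purchase (from banks) ¥51 billion: just an asset swap on bank balance sheets → 0.
Government account inflow ¥34 billion: bank balance sheets shrink → −¥34B.
FX sale ¥48 billion: just an asset swap on bank balance sheets → 0.
Net: 44 + 0 − 34 + 0 = +¥10 billion.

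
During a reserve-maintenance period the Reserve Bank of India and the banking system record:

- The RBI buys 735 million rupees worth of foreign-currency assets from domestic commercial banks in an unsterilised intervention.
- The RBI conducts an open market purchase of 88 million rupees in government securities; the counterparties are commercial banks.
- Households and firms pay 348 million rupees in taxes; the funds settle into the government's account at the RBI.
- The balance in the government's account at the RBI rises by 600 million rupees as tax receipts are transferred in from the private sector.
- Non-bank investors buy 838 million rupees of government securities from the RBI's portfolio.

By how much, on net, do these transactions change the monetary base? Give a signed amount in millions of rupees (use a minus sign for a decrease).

-963 million

FX purchase 735 million rupees: RBI balance sheet expands → +735M.
OMO purchase (from banks) 88 million rupees: RBI balance sheet expands → +88M.
Government account inflow 348 million rupees: reserves shift to a non-base liability → −348M.
Government account inflow 600 million rupees: reserves shift to a non-base liability → −600M.
Asset sale (to non-banks) 838 million rupees: RBI balance sheet contracts → −838M.
Net: 735 + 88 − 348 − 600 − 838 = -963 million.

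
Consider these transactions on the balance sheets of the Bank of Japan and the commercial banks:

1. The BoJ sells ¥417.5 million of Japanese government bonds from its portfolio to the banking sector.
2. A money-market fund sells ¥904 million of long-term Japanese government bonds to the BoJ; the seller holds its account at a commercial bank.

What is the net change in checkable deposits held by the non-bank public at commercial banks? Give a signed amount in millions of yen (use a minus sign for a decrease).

+¥904 million

OMO sale (to banks) ¥417.5 million: the counterparty is a bank, so public deposits are unchanged → 0.
Asset purchase (from non-banks) ¥904 million: non-bank counterparties' bank balances rise → +¥904M.
Net: 0 + 904 = +¥904 million.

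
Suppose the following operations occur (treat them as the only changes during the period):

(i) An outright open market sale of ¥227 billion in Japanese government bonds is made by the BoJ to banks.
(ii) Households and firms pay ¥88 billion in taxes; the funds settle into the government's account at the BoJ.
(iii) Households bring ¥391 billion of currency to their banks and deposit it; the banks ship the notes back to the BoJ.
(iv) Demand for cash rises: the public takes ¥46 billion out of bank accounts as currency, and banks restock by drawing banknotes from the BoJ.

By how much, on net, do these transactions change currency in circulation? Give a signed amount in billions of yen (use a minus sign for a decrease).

OMO sale (to banks) ¥227 billion: no currency enters or leaves circulation → 0.
Government account inflow ¥88 billion: no currency enters or leaves circulation → 0.
Currency deposit ¥391 billion: notes return to the central bank → −¥391B.
Currency withdrawal ¥46 billion: notes leave the central bank → +¥46B.
Net: 0 + 0 − 391 + 46 = -¥345 billion.

-¥345 billion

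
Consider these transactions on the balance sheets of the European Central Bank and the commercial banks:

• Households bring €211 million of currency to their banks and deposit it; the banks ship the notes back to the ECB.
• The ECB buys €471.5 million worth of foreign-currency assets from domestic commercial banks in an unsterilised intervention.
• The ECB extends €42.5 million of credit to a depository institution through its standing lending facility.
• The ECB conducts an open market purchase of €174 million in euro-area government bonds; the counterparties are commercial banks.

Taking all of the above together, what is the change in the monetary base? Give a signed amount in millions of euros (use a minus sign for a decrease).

ECB balance sheet:
  Assets:      Securities +€174M, Loans to banks +€42.5M, Foreign assets +€471.5M
  Liabilities: Bank reserves +€899M, Currency in circulation −€211M
Commercial banking system:
  Assets:      Reserves at CB +€899M, Securities −€174M, Foreign assets −€471.5M
  Liabilities: Checkable deposits +€211M, Borrowings from CB +€42.5M
Monetary base = currency + reserves: −€211M + (+€899M) = +€688 million.

+€688 million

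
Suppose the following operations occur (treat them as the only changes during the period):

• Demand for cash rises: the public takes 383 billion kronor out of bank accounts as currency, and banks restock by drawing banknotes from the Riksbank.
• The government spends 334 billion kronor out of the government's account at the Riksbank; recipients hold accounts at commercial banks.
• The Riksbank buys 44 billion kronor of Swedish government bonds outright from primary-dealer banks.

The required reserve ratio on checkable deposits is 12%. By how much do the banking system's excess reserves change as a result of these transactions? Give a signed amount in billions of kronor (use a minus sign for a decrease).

Currency withdrawal 383 billion kronor: reserves −383B, deposits −383B.
Government spending 334 billion kronor: reserves +334B, deposits +334B.
OMO purchase (from banks) 44 billion kronor: reserves +44B, deposits 0.
Totals: Δreserves = −5B, Δdeposits = −49B.
Δrequired reserves = 12% × −49B = −5.88B.
Δexcess reserves = Δreserves − Δrequired = −5B − (−5.88B) = +0.88 billion.

+0.88 billion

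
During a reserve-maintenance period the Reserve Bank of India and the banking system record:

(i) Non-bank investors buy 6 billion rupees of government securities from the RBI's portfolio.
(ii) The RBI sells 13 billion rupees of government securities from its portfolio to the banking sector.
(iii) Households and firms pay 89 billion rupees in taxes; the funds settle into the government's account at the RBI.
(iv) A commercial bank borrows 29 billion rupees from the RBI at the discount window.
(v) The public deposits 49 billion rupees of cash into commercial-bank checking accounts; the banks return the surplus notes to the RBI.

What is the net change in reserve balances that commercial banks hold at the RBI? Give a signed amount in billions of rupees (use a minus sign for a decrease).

Asset sale (to non-banks) 6 billion rupees: the non-bank buyers' banks settle from reserves → −6B.
OMO sale (to banks) 13 billion rupees: the buying banks pay out of their reserve balances → −13B.
Government account inflow 89 billion rupees: funds move from bank reserves into the government account → −89B.
Discount-window loan 29 billion rupees: the loan is credited to the bank's reserve account → +29B.
Currency deposit 49 billion rupees: returned notes are swapped for reserve credit → +49B.
Net: −6 − 13 − 89 + 29 + 49 = -30 billion.

-30 billion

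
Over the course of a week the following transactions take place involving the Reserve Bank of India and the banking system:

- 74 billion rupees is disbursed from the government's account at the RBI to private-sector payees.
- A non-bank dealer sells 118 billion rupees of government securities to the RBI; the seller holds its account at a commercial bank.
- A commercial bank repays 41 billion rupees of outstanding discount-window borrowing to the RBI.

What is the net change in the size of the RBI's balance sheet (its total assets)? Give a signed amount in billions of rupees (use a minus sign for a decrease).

+77 billion

RBI balance sheet:
  Assets:      Securities +118B, Loans to banks −41B
  Liabilities: Bank reserves +151B, Government deposits −74B
Commercial banking system:
  Assets:      Reserves at CB +151B
  Liabilities: Checkable deposits +192B, Borrowings from CB −41B
Change in total RBI assets = +77 billion.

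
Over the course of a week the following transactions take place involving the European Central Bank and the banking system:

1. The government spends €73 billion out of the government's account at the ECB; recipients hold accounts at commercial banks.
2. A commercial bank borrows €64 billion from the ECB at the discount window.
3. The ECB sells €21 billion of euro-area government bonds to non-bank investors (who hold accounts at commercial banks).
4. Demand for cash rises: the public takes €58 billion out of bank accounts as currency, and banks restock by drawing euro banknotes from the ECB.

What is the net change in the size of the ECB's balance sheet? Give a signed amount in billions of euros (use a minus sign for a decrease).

Government spending €73 billion: only the composition of liabilities changes → 0.
Discount-window loan €64 billion: an ECB asset is acquired → +€64B.
Asset sale (to non-banks) €21 billion: an ECB asset is shed → −€21B.
Currency withdrawal €58 billion: only the composition of liabilities changes → 0.
Net: 0 + 64 − 21 + 0 = +€43 billion.

+€43 billion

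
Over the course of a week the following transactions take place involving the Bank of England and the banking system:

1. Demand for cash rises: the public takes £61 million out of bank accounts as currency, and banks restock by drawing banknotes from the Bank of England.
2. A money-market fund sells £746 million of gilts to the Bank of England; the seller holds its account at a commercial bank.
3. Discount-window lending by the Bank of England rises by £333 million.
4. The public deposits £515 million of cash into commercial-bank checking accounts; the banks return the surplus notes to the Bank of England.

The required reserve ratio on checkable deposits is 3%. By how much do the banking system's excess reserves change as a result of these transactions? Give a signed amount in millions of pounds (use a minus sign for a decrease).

Currency withdrawal £61 million: reserves −£61M, deposits −£61M.
Asset purchase (from non-banks) £746 million: reserves +£746M, deposits +£746M.
Discount-window loan £333 million: reserves +£333M, deposits 0.
Currency deposit £515 million: reserves +£515M, deposits +£515M.
Totals: Δreserves = +£1533M, Δdeposits = +£1200M.
Δrequired reserves = 3% × +£1200M = +£36M.
Δexcess reserves = Δreserves − Δrequired = +£1533M − (+£36M) = +£1497 million.

+£1497 million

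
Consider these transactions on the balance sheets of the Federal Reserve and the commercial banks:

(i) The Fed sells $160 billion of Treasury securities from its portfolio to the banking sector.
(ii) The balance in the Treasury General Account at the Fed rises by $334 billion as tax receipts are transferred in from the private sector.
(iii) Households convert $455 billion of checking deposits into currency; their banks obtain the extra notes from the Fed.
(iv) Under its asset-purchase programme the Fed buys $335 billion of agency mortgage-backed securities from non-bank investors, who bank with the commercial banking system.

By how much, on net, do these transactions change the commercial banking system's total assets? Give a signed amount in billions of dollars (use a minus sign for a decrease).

-$454 billion

Fed balance sheet:
  Assets:      Securities +$175B
  Liabilities: Bank reserves −$614B, Currency in circulation +$455B, Government deposits +$334B
Commercial banking system:
  Assets:      Reserves at CB −$614B, Securities +$160B
  Liabilities: Checkable deposits −$454B
Change in total bank assets = -$454 billion.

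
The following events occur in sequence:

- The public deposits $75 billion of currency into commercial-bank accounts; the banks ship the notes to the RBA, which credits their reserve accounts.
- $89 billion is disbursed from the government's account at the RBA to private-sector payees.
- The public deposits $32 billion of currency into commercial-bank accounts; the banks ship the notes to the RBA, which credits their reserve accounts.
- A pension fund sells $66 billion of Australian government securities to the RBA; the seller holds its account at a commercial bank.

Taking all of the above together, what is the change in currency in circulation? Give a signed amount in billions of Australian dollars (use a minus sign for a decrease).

-$107 billion

Currency deposit $75 billion: notes return to the central bank → −$75B.
Government spending $89 billion: no currency enters or leaves circulation → 0.
Currency deposit $32 billion: notes return to the central bank → −$32B.
Asset purchase (from non-banks) $66 billion: no currency enters or leaves circulation → 0.
Net: −75 + 0 − 32 + 0 = -$107 billion.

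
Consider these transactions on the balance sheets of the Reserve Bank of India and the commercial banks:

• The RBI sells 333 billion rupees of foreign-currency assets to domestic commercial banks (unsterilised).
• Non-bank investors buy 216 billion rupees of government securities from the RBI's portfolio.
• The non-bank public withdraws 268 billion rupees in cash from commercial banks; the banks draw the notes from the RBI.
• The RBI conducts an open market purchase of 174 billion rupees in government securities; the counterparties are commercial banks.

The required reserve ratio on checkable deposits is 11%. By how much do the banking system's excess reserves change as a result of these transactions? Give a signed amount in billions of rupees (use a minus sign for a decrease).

-589.76 billion

FX sale 333 billion rupees: reserves −333B, deposits 0.
Asset sale (to non-banks) 216 billion rupees: reserves −216B, deposits −216B.
Currency withdrawal 268 billion rupees: reserves −268B, deposits −268B.
OMO purchase (from banks) 174 billion rupees: reserves +174B, deposits 0.
Totals: Δreserves = −643B, Δdeposits = −484B.
Δrequired reserves = 11% × −484B = −53.24B.
Δexcess reserves = Δreserves − Δrequired = −643B − (−53.24B) = -589.76 billion.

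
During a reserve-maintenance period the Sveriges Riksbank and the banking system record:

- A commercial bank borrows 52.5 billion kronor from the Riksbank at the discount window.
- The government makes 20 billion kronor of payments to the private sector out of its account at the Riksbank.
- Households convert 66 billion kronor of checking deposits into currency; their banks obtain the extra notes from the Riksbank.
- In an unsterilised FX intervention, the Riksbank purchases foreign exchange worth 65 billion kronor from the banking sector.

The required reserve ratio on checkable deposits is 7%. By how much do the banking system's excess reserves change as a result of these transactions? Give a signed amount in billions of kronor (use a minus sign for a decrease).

+74.72 billion

Discount-window loan 52.5 billion kronor: reserves +52.5B, deposits 0.
Government spending 20 billion kronor: reserves +20B, deposits +20B.
Currency withdrawal 66 billion kronor: reserves −66B, deposits −66B.
FX purchase 65 billion kronor: reserves +65B, deposits 0.
Totals: Δreserves = +71.5B, Δdeposits = −46B.
Δrequired reserves = 7% × −46B = −3.22B.
Δexcess reserves = Δreserves − Δrequired = +71.5B − (−3.22B) = +74.72 billion.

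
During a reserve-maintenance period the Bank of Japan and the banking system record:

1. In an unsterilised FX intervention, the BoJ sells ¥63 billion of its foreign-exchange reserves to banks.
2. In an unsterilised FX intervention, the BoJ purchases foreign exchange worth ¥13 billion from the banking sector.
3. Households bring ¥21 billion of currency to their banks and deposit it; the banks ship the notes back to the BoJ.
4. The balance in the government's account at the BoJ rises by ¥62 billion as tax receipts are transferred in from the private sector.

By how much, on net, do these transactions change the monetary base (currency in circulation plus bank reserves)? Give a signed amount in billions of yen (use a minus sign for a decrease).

-¥112 billion

BoJ balance sheet:
  Assets:      Foreign assets −¥50B
  Liabilities: Bank reserves −¥91B, Currency in circulation −¥21B, Government deposits +¥62B
Commercial banking system:
  Assets:      Reserves at CB −¥91B, Foreign assets +¥50B
  Liabilities: Checkable deposits −¥41B
Monetary base = currency + reserves: −¥21B + (−¥91B) = -¥112 billion.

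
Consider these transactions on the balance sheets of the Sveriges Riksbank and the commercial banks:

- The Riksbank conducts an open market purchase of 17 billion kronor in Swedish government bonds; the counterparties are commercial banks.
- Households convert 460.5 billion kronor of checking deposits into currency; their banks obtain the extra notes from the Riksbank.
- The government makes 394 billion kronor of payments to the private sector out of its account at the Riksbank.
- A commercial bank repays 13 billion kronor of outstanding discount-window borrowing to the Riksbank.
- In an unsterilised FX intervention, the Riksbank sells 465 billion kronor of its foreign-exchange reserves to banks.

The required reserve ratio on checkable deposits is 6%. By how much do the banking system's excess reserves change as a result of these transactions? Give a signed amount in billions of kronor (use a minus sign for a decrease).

OMO purchase (from banks) 17 billion kronor: reserves +17B, deposits 0.
Currency withdrawal 460.5 billion kronor: reserves −460.5B, deposits −460.5B.
Government spending 394 billion kronor: reserves +394B, deposits +394B.
Discount-window repayment 13 billion kronor: reserves −13B, deposits 0.
FX sale 465 billion kronor: reserves −465B, deposits 0.
Totals: Δreserves = −527.5B, Δdeposits = −66.5B.
Δrequired reserves = 6% × −66.5B = −3.99B.
Δexcess reserves = Δreserves − Δrequired = −527.5B − (−3.99B) = -523.51 billion.

-523.51 billion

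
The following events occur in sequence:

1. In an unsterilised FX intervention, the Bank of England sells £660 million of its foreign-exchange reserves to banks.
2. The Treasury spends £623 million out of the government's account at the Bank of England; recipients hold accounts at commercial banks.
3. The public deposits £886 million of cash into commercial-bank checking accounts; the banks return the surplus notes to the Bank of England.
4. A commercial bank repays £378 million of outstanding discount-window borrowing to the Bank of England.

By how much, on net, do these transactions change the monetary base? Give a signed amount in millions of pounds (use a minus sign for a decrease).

Bank of England balance sheet:
  Assets:      Loans to banks −£378M, Foreign assets −£660M
  Liabilities: Bank reserves +£471M, Currency in circulation −£886M, Government deposits −£623M
Monetary base = currency + reserves: −£886M + (+£471M) = -£415 million.

-£415 million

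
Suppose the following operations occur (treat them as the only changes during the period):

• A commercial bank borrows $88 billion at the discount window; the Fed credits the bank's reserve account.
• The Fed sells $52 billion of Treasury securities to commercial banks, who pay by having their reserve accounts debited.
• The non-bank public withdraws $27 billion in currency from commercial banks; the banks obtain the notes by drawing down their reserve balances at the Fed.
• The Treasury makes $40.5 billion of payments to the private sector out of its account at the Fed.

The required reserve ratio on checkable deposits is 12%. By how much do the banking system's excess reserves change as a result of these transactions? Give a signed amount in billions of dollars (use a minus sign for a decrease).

Discount-window loan $88 billion: reserves +$88B, deposits 0.
OMO sale (to banks) $52 billion: reserves −$52B, deposits 0.
Currency withdrawal $27 billion: reserves −$27B, deposits −$27B.
Government spending $40.5 billion: reserves +$40.5B, deposits +$40.5B.
Totals: Δreserves = +$49.5B, Δdeposits = +$13.5B.
Δrequired reserves = 12% × +$13.5B = +$1.62B.
Δexcess reserves = Δreserves − Δrequired = +$49.5B − (+$1.62B) = +$47.88 billion.

+$47.88 billion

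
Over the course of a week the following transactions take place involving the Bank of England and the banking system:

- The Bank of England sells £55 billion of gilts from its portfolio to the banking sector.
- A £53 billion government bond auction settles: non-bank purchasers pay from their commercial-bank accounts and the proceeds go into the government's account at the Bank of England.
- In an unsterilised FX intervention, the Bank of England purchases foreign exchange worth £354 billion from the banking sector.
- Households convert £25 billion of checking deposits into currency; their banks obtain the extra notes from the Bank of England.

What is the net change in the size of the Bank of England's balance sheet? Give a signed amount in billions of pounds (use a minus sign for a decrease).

+£299 billion

OMO sale (to banks) £55 billion: a Bank of England asset is shed → −£55B.
Government account inflow £53 billion: only the composition of liabilities changes → 0.
FX purchase £354 billion: a Bank of England asset is acquired → +£354B.
Currency withdrawal £25 billion: only the composition of liabilities changes → 0.
Net: −55 + 0 + 354 + 0 = +£299 billion.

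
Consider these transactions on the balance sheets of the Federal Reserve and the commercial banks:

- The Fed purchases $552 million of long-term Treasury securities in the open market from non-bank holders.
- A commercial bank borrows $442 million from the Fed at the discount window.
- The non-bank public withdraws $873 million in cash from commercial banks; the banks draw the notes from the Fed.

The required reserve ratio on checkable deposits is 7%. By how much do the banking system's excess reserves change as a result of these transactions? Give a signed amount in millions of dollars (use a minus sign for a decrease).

Asset purchase (from non-banks) $552 million: reserves +$552M, deposits +$552M.
Discount-window loan $442 million: reserves +$442M, deposits 0.
Currency withdrawal $873 million: reserves −$873M, deposits −$873M.
Totals: Δreserves = +$121M, Δdeposits = −$321M.
Δrequired reserves = 7% × −$321M = −$22.47M.
Δexcess reserves = Δreserves − Δrequired = +$121M − (−$22.47M) = +$143.47 million.

+$143.47 million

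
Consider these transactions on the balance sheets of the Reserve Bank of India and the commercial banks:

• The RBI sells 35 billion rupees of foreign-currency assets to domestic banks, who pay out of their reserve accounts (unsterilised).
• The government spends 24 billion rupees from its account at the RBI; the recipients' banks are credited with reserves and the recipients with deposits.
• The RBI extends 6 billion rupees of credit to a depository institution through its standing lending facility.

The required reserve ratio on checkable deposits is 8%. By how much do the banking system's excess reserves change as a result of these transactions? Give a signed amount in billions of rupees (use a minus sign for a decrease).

FX sale 35 billion rupees: reserves −35B, deposits 0.
Government spending 24 billion rupees: reserves +24B, deposits +24B.
Discount-window loan 6 billion rupees: reserves +6B, deposits 0.
Totals: Δreserves = −5B, Δdeposits = +24B.
Δrequired reserves = 8% × +24B = +1.92B.
Δexcess reserves = Δreserves − Δrequired = −5B − (+1.92B) = -6.92 billion.

-6.92 billion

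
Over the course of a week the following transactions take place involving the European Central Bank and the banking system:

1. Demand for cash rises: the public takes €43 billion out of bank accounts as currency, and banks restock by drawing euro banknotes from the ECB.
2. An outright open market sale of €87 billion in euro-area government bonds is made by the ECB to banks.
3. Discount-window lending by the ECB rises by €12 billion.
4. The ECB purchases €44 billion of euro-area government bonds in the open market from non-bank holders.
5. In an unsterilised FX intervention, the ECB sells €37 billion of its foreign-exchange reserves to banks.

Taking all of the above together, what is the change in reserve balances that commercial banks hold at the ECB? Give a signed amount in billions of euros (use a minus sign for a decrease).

Currency withdrawal €43 billion: banks swap reserves for currency → −€43B.
OMO sale (to banks) €87 billion: the buying banks pay out of their reserve balances → −€87B.
Discount-window loan €12 billion: the loan is credited to the bank's reserve account → +€12B.
Asset purchase (from non-banks) €44 billion: the ECB pays by crediting reserve accounts → +€44B.
FX sale €37 billion: the buying banks pay out of their reserve balances → −€37B.
Net: −43 − 87 + 12 + 44 − 37 = -€111 billion.

-€111 billion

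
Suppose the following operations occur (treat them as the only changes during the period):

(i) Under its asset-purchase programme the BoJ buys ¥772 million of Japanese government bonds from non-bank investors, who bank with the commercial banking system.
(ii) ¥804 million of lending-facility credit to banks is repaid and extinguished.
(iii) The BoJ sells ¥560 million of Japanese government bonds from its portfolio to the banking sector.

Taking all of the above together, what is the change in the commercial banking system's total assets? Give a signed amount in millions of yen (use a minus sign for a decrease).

-¥32 million

Asset purchase (from non-banks) ¥772 million: bank balance sheets expand → +¥772M.
Discount-window repayment ¥804 million: bank balance sheets shrink → −¥804M.
OMO sale (to banks) ¥560 million: just an asset swap on bank balance sheets → 0.
Net: 772 − 804 + 0 = -¥32 million.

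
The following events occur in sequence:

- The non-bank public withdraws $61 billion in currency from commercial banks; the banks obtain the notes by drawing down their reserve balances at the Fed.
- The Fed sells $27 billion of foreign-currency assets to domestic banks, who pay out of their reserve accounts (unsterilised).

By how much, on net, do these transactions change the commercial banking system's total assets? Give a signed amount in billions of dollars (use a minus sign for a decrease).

Currency withdrawal $61 billion: bank balance sheets shrink → −$61B.
FX sale $27 billion: just an asset swap on bank balance sheets → 0.
Net: −61 + 0 = -$61 billion.

-$61 billion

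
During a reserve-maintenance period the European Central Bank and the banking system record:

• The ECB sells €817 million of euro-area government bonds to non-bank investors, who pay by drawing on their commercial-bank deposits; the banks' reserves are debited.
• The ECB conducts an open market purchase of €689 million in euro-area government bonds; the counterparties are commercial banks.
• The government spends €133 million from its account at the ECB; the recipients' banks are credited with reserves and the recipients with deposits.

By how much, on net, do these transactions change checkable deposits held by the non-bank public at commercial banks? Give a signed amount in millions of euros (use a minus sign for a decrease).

Asset sale (to non-banks) €817 million: non-bank counterparties' bank balances fall → −€817M.
OMO purchase (from banks) €689 million: the counterparty is a bank, so public deposits are unchanged → 0.
Government spending €133 million: non-bank counterparties' bank balances rise → +€133M.
Net: −817 + 0 + 133 = -€684 million.

-€684 million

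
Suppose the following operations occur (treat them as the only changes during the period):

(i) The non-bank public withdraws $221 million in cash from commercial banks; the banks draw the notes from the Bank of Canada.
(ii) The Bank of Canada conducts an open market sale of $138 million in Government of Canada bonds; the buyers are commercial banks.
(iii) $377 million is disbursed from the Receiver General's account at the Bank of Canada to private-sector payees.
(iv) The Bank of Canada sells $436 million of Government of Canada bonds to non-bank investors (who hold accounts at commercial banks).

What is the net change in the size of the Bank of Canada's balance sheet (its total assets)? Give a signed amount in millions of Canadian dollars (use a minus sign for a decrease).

-$574 million

Currency withdrawal $221 million: only the composition of liabilities changes → 0.
OMO sale (to banks) $138 million: a Bank of Canada asset is shed → −$138M.
Government spending $377 million: only the composition of liabilities changes → 0.
Asset sale (to non-banks) $436 million: a Bank of Canada asset is shed → −$436M.
Net: 0 − 138 + 0 − 436 = -$574 million.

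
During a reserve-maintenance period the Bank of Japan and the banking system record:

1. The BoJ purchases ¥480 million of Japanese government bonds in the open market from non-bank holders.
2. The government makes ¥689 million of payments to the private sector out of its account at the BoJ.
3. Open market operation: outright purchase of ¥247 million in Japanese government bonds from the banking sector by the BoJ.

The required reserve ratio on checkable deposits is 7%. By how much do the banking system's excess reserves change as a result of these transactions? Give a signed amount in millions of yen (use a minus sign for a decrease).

+¥1334.17 million

Asset purchase (from non-banks) ¥480 million: reserves +¥480M, deposits +¥480M.
Government spending ¥689 million: reserves +¥689M, deposits +¥689M.
OMO purchase (from banks) ¥247 million: reserves +¥247M, deposits 0.
Totals: Δreserves = +¥1416M, Δdeposits = +¥1169M.
Δrequired reserves = 7% × +¥1169M = +¥81.83M.
Δexcess reserves = Δreserves − Δrequired = +¥1416M − (+¥81.83M) = +¥1334.17 million.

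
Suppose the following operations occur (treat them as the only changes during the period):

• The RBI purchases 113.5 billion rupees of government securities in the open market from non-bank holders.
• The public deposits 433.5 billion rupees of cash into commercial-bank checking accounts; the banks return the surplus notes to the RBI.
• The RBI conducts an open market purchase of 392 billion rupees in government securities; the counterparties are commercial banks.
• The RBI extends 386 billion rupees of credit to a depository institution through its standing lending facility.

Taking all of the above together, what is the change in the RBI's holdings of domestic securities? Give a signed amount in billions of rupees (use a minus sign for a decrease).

Asset purchase (from non-banks) 113.5 billion rupees: securities added to the RBI's portfolio → +113.5B.
Currency deposit 433.5 billion rupees: the RBI's securities portfolio is untouched → 0.
OMO purchase (from banks) 392 billion rupees: securities added to the RBI's portfolio → +392B.
Discount-window loan 386 billion rupees: the RBI's securities portfolio is untouched → 0.
Net: 113.5 + 0 + 392 + 0 = +505.5 billion.

+505.5 billion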